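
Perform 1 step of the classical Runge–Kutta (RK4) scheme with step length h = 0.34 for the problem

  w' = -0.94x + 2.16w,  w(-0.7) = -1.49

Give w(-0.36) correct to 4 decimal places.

RK4: k1 = f(x_n, w_n); k2 = f(x_n + h/2, w_n + (h/2)·k1); k3 = f(x_n + h/2, w_n + (h/2)·k2); k4 = f(x_n + h, w_n + h·k3); w_{n+1} = w_n + (h/6)·(k1 + 2k2 + 2k3 + k4).
x=-0.700000, w=-1.490000:
  k1 = f(-0.700000, -1.490000) = -2.560400
  k2 = f(-0.530000, -1.925268) = -3.660379
  k3 = f(-0.530000, -2.112264) = -4.064291
  k4 = f(-0.360000, -2.871859) = -5.864815
  w ← -1.490000 + (0.34/6)·(k1 + 2k2 + 2k3 + k4) = -2.842891
w(-0.36) ≈ -2.8429

-2.8429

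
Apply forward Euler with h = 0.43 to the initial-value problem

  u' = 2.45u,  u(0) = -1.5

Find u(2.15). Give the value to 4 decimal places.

-54.7728

Euler: u_{n+1} = u_n + h·f(t_n, u_n).
t=0.000000, u=-1.500000: f=-3.675000 → u ← -1.500000 + 0.43·(-3.675000) = -3.080250
t=0.430000, u=-3.080250: f=-7.546613 → u ← -3.080250 + 0.43·(-7.546613) = -6.325293
t=0.860000, u=-6.325293: f=-15.496969 → u ← -6.325293 + 0.43·(-15.496969) = -12.988990
t=1.290000, u=-12.988990: f=-31.823025 → u ← -12.988990 + 0.43·(-31.823025) = -26.672891
t=1.720000, u=-26.672891: f=-65.348583 → u ← -26.672891 + 0.43·(-65.348583) = -54.772781
u(2.15) ≈ -54.7728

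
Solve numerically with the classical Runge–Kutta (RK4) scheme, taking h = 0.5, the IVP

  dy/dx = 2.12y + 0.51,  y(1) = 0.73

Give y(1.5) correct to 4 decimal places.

2.5478

RK4: k1 = f(x_n, y_n); k2 = f(x_n + h/2, y_n + (h/2)·k1); k3 = f(x_n + h/2, y_n + (h/2)·k2); k4 = f(x_n + h, y_n + h·k3); y_{n+1} = y_n + (h/6)·(k1 + 2k2 + 2k3 + k4).
x=1.000000, y=0.730000:
  k1 = f(1.000000, 0.730000) = 2.057600
  k2 = f(1.250000, 1.244400) = 3.148128
  k3 = f(1.250000, 1.517032) = 3.726108
  k4 = f(1.500000, 2.593054) = 6.007274
  y ← 0.730000 + (0.5/6)·(k1 + 2k2 + 2k3 + k4) = 2.547779
y(1.5) ≈ 2.5478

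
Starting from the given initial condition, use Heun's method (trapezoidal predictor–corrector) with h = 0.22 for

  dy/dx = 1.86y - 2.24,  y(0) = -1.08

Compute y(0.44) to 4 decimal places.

-3.8870

Heun: k1 = f(x_n, y_n); k2 = f(x_n + h, y_n + h·k1); y_{n+1} = y_n + (h/2)·(k1 + k2).
x=0.000000, y=-1.080000:
  k1 = f(0.000000, -1.080000) = -4.248800
  k2 = f(0.220000, -2.014736) = -5.987409
  y ← -1.080000 + (0.22/2)·(-4.248800 + (-5.987409)) = -2.205983
x=0.220000, y=-2.205983:
  k1 = f(0.220000, -2.205983) = -6.343128
  k2 = f(0.440000, -3.601471) = -8.938736
  y ← -2.205983 + (0.22/2)·(-6.343128 + (-8.938736)) = -3.886988
y(0.44) ≈ -3.8870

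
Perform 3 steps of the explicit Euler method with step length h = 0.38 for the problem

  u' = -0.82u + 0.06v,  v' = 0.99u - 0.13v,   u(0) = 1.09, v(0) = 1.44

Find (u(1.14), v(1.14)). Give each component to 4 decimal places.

Euler on (u,v): u_{n+1} = u_n + h·u', v_{n+1} = v_n + h·v'.
0.000000: (1.090000, 1.440000); f=(-0.807400, 0.891900) → (0.783188, 1.778922)
0.380000: (0.783188, 1.778922); f=(-0.535479, 0.544096) → (0.579706, 1.985679)
0.760000: (0.579706, 1.985679); f=(-0.356218, 0.315771) → (0.444343, 2.105671)
(u(1.14), v(1.14)) ≈ (0.4443, 2.1057)

0.4443, 2.1057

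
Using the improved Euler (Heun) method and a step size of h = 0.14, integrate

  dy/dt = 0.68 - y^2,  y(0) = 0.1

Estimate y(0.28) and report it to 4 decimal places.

0.2789

Heun: k1 = f(t_n, y_n); k2 = f(t_n + h, y_n + h·k1); y_{n+1} = y_n + (h/2)·(k1 + k2).
t=0.000000, y=0.100000:
  k1 = f(0.000000, 0.100000) = 0.670000
  k2 = f(0.140000, 0.193800) = 0.642442
  y ← 0.100000 + (0.14/2)·(0.670000 + 0.642442) = 0.191871
t=0.140000, y=0.191871:
  k1 = f(0.140000, 0.191871) = 0.643186
  k2 = f(0.280000, 0.281917) = 0.600523
  y ← 0.191871 + (0.14/2)·(0.643186 + 0.600523) = 0.278930
y(0.28) ≈ 0.2789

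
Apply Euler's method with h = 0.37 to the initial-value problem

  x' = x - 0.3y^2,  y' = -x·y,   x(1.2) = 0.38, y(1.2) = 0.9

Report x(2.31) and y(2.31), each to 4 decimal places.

Euler on (x,y): x_{n+1} = x_n + h·x', y_{n+1} = y_n + h·y'.
1.200000: (0.380000, 0.900000); f=(0.137000, -0.342000) → (0.430690, 0.773460)
1.570000: (0.430690, 0.773460); f=(0.251218, -0.333121) → (0.523641, 0.650205)
1.940000: (0.523641, 0.650205); f=(0.396811, -0.340474) → (0.670461, 0.524230)
(x(2.31), y(2.31)) ≈ (0.6705, 0.5242)

0.6705, 0.5242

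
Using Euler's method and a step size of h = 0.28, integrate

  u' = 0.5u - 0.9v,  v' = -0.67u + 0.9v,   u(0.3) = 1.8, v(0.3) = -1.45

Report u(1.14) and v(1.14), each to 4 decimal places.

Euler on (u,v): u_{n+1} = u_n + h·u', v_{n+1} = v_n + h·v'.
0.300000: (1.800000, -1.450000); f=(2.205000, -2.511000) → (2.417400, -2.153080)
0.580000: (2.417400, -2.153080); f=(3.146472, -3.557430) → (3.298412, -3.149160)
0.860000: (3.298412, -3.149160); f=(4.483450, -5.044181) → (4.553778, -4.561531)
(u(1.14), v(1.14)) ≈ (4.5538, -4.5615)

4.5538, -4.5615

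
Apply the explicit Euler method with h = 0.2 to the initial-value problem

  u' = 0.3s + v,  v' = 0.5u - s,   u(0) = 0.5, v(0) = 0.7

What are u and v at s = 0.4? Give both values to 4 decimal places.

0.8020, 0.7740

Euler on (u,v): u_{n+1} = u_n + h·u', v_{n+1} = v_n + h·v'.
0.000000: (0.500000, 0.700000); f=(0.700000, 0.250000) → (0.640000, 0.750000)
0.200000: (0.640000, 0.750000); f=(0.810000, 0.120000) → (0.802000, 0.774000)
(u(0.4), v(0.4)) ≈ (0.8020, 0.7740)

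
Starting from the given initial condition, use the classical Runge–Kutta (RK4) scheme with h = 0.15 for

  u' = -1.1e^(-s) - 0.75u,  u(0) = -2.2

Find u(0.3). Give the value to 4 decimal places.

RK4: k1 = f(s_n, u_n); k2 = f(s_n + h/2, u_n + (h/2)·k1); k3 = f(s_n + h/2, u_n + (h/2)·k2); k4 = f(s_n + h, u_n + h·k3); u_{n+1} = u_n + (h/6)·(k1 + 2k2 + 2k3 + k4).
s=0.000000, u=-2.200000:
  k1 = f(0.000000, -2.200000) = 0.550000
  k2 = f(0.075000, -2.158750) = 0.598545
  k3 = f(0.075000, -2.155109) = 0.595814
  k4 = f(0.150000, -2.110628) = 0.636192
  u ← -2.200000 + (0.15/6)·(k1 + 2k2 + 2k3 + k4) = -2.110627
s=0.150000, u=-2.110627:
  k1 = f(0.150000, -2.110627) = 0.636192
  k2 = f(0.225000, -2.062913) = 0.668817
  k3 = f(0.225000, -2.060466) = 0.666982
  k4 = f(0.300000, -2.010580) = 0.693035
  u ← -2.110627 + (0.15/6)·(k1 + 2k2 + 2k3 + k4) = -2.010607
u(0.3) ≈ -2.0106

-2.0106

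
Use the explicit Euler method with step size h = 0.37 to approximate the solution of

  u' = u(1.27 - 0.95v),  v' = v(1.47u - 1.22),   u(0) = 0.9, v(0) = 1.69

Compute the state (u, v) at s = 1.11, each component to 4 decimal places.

0.5833, 1.5679

Euler on (u,v): u_{n+1} = u_n + h·u', v_{n+1} = v_n + h·v'.
0.000000: (0.900000, 1.690000); f=(-0.301950, 0.174070) → (0.788279, 1.754406)
0.370000: (0.788279, 1.754406); f=(-0.312699, -0.107423) → (0.672580, 1.714659)
0.740000: (0.672580, 1.714659); f=(-0.241407, -0.396613) → (0.583260, 1.567912)
(u(1.11), v(1.11)) ≈ (0.5833, 1.5679)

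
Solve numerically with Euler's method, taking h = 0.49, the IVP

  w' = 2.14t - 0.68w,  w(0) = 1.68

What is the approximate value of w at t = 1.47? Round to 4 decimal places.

1.8683

Euler: w_{n+1} = w_n + h·f(t_n, w_n).
t=0.000000, w=1.680000: f=-1.142400 → w ← 1.680000 + 0.49·(-1.142400) = 1.120224
t=0.490000, w=1.120224: f=0.286848 → w ← 1.120224 + 0.49·0.286848 = 1.260779
t=0.980000, w=1.260779: f=1.239870 → w ← 1.260779 + 0.49·1.239870 = 1.868316
w(1.47) ≈ 1.8683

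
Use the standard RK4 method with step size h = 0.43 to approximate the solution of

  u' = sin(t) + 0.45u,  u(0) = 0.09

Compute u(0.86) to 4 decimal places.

RK4: k1 = f(t_n, u_n); k2 = f(t_n + h/2, u_n + (h/2)·k1); k3 = f(t_n + h/2, u_n + (h/2)·k2); k4 = f(t_n + h, u_n + h·k3); u_{n+1} = u_n + (h/6)·(k1 + 2k2 + 2k3 + k4).
t=0.000000, u=0.090000:
  k1 = f(0.000000, 0.090000) = 0.040500
  k2 = f(0.215000, 0.098708) = 0.257766
  k3 = f(0.215000, 0.145420) = 0.278786
  k4 = f(0.430000, 0.209878) = 0.511316
  u ← 0.090000 + (0.43/6)·(k1 + 2k2 + 2k3 + k4) = 0.206453
t=0.430000, u=0.206453:
  k1 = f(0.430000, 0.206453) = 0.509774
  k2 = f(0.645000, 0.316054) = 0.743423
  k3 = f(0.645000, 0.366289) = 0.766028
  k4 = f(0.860000, 0.535845) = 0.998973
  u ← 0.206453 + (0.43/6)·(k1 + 2k2 + 2k3 + k4) = 0.530934
u(0.86) ≈ 0.5309

0.5309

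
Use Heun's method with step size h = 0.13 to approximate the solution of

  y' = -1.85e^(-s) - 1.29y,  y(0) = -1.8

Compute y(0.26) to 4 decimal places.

-1.6441

Heun: k1 = f(s_n, y_n); k2 = f(s_n + h, y_n + h·k1); y_{n+1} = y_n + (h/2)·(k1 + k2).
s=0.000000, y=-1.800000:
  k1 = f(0.000000, -1.800000) = 0.472000
  k2 = f(0.130000, -1.738640) = 0.618369
  y ← -1.800000 + (0.13/2)·(0.472000 + 0.618369) = -1.729126
s=0.130000, y=-1.729126:
  k1 = f(0.130000, -1.729126) = 0.606096
  k2 = f(0.260000, -1.650334) = 0.702485
  y ← -1.729126 + (0.13/2)·(0.606096 + 0.702485) = -1.644068
y(0.26) ≈ -1.6441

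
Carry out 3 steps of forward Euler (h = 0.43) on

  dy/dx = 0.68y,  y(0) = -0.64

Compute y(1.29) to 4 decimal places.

Euler: y_{n+1} = y_n + h·f(x_n, y_n).
x=0.000000, y=-0.640000: f=-0.435200 → y ← -0.640000 + 0.43·(-0.435200) = -0.827136
x=0.430000, y=-0.827136: f=-0.562452 → y ← -0.827136 + 0.43·(-0.562452) = -1.068991
x=0.860000, y=-1.068991: f=-0.726914 → y ← -1.068991 + 0.43·(-0.726914) = -1.381563
y(1.29) ≈ -1.3816

-1.3816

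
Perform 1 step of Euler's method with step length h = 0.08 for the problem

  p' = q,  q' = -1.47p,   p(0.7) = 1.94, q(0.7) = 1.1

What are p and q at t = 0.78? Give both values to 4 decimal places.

Euler on (p,q): p_{n+1} = p_n + h·p', q_{n+1} = q_n + h·q'.
0.700000: (1.940000, 1.100000); f=(1.100000, -2.851800) → (2.028000, 0.871856)
(p(0.78), q(0.78)) ≈ (2.0280, 0.8719)

2.0280, 0.8719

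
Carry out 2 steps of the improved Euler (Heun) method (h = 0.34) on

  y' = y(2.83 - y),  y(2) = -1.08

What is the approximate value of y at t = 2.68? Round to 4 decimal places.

Heun: k1 = f(t_n, y_n); k2 = f(t_n + h, y_n + h·k1); y_{n+1} = y_n + (h/2)·(k1 + k2).
t=2.000000, y=-1.080000:
  k1 = f(2.000000, -1.080000) = -4.222800
  k2 = f(2.340000, -2.515752) = -13.448586
  y ← -1.080000 + (0.34/2)·(-4.222800 + (-13.448586)) = -4.084136
t=2.340000, y=-4.084136:
  k1 = f(2.340000, -4.084136) = -28.238268
  k2 = f(2.680000, -13.685147) = -226.012209
  y ← -4.084136 + (0.34/2)·(-28.238268 + (-226.012209)) = -47.306717
y(2.68) ≈ -47.3067

-47.3067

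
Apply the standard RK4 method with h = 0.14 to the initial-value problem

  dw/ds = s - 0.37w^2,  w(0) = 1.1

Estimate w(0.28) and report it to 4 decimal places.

RK4: k1 = f(s_n, w_n); k2 = f(s_n + h/2, w_n + (h/2)·k1); k3 = f(s_n + h/2, w_n + (h/2)·k2); k4 = f(s_n + h, w_n + h·k3); w_{n+1} = w_n + (h/6)·(k1 + 2k2 + 2k3 + k4).
s=0.000000, w=1.100000:
  k1 = f(0.000000, 1.100000) = -0.447700
  k2 = f(0.070000, 1.068661) = -0.352553
  k3 = f(0.070000, 1.075321) = -0.357837
  k4 = f(0.140000, 1.049903) = -0.267850
  w ← 1.100000 + (0.14/6)·(k1 + 2k2 + 2k3 + k4) = 1.050152
s=0.140000, w=1.050152:
  k1 = f(0.140000, 1.050152) = -0.268043
  k2 = f(0.210000, 1.031389) = -0.183593
  k3 = f(0.210000, 1.037301) = -0.188117
  k4 = f(0.280000, 1.023816) = -0.107834
  w ← 1.050152 + (0.14/6)·(k1 + 2k2 + 2k3 + k4) = 1.024035
w(0.28) ≈ 1.0240

1.0240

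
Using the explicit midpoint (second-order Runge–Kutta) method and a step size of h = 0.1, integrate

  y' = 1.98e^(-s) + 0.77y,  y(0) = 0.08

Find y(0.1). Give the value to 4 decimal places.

Midpoint: k1 = f(s_n, y_n); k2 = f(s_n + h/2, y_n + (h/2)·k1); y_{n+1} = y_n + h·k2.
s=0.000000, y=0.080000:
  k1 = f(0.000000, 0.080000) = 2.041600
  k2 = f(0.050000, 0.182080) = 2.023636
  y ← 0.080000 + 0.1·2.023636 = 0.282364
y(0.1) ≈ 0.2824

0.2824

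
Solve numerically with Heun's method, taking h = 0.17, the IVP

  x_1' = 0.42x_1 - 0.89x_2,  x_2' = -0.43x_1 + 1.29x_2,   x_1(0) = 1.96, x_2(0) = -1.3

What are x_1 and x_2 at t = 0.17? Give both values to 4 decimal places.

2.3411, -1.7876

Heun on (x_1,x_2): k1 = f(t_n, state_n); k2 = f(t_n + h, state_n + h·k1); state_{n+1} = state_n + (h/2)·(k1 + k2).
0.000000: (1.960000, -1.300000)
  k1 = (1.980200, -2.519800)
  predictor → (2.296634, -1.728366)
  k2 = (2.502832, -3.217145)
  → (2.341058, -1.787640)
(x_1(0.17), x_2(0.17)) ≈ (2.3411, -1.7876)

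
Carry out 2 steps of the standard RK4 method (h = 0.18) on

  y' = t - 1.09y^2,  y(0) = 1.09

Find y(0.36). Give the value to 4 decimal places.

0.8161

RK4: k1 = f(t_n, y_n); k2 = f(t_n + h/2, y_n + (h/2)·k1); k3 = f(t_n + h/2, y_n + (h/2)·k2); k4 = f(t_n + h, y_n + h·k3); y_{n+1} = y_n + (h/6)·(k1 + 2k2 + 2k3 + k4).
t=0.000000, y=1.090000:
  k1 = f(0.000000, 1.090000) = -1.295029
  k2 = f(0.090000, 0.973447) = -0.942884
  k3 = f(0.090000, 1.005140) = -1.011235
  k4 = f(0.180000, 0.907978) = -0.718622
  y ← 1.090000 + (0.18/6)·(k1 + 2k2 + 2k3 + k4) = 0.912343
t=0.180000, y=0.912343:
  k1 = f(0.180000, 0.912343) = -0.727284
  k2 = f(0.270000, 0.846888) = -0.511769
  k3 = f(0.270000, 0.866284) = -0.547989
  k4 = f(0.360000, 0.813705) = -0.361707
  y ← 0.912343 + (0.18/6)·(k1 + 2k2 + 2k3 + k4) = 0.816088
y(0.36) ≈ 0.8161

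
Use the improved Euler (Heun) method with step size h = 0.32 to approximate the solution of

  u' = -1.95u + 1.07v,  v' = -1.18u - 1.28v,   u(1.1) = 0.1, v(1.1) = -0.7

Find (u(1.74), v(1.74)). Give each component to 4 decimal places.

Heun on (u,v): k1 = f(t_n, state_n); k2 = f(t_n + h, state_n + h·k1); state_{n+1} = state_n + (h/2)·(k1 + k2).
1.100000: (0.100000, -0.700000)
  k1 = (-0.944000, 0.778000)
  predictor → (-0.202080, -0.451040)
  k2 = (-0.088557, 0.815786)
  → (-0.065209, -0.444994)
1.420000: (-0.065209, -0.444994)
  k1 = (-0.348986, 0.646539)
  predictor → (-0.176885, -0.238102)
  k2 = (0.090156, 0.513494)
  → (-0.106622, -0.259389)
(u(1.74), v(1.74)) ≈ (-0.1066, -0.2594)

-0.1066, -0.2594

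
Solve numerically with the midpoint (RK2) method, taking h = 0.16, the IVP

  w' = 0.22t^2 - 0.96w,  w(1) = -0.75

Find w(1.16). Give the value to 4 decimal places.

Midpoint: k1 = f(t_n, w_n); k2 = f(t_n + h/2, w_n + (h/2)·k1); w_{n+1} = w_n + h·k2.
t=1.000000, w=-0.750000:
  k1 = f(1.000000, -0.750000) = 0.940000
  k2 = f(1.080000, -0.674800) = 0.904416
  w ← -0.750000 + 0.16·0.904416 = -0.605293
w(1.16) ≈ -0.6053

-0.6053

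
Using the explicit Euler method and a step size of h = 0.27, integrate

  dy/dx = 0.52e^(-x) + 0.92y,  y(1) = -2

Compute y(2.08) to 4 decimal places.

-4.6354

Euler: y_{n+1} = y_n + h·f(x_n, y_n).
x=1.000000, y=-2.000000: f=-1.648703 → y ← -2.000000 + 0.27·(-1.648703) = -2.445150
x=1.270000, y=-2.445150: f=-2.103505 → y ← -2.445150 + 0.27·(-2.103505) = -3.013096
x=1.540000, y=-3.013096: f=-2.660570 → y ← -3.013096 + 0.27·(-2.660570) = -3.731450
x=1.810000, y=-3.731450: f=-3.347834 → y ← -3.731450 + 0.27·(-3.347834) = -4.635365
y(2.08) ≈ -4.6354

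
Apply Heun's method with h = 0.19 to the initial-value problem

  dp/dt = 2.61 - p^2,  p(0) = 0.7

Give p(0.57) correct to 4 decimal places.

Heun: k1 = f(t_n, p_n); k2 = f(t_n + h, p_n + h·k1); p_{n+1} = p_n + (h/2)·(k1 + k2).
t=0.000000, p=0.700000:
  k1 = f(0.000000, 0.700000) = 2.120000
  k2 = f(0.190000, 1.102800) = 1.393832
  p ← 0.700000 + (0.19/2)·(2.120000 + 1.393832) = 1.033814
t=0.190000, p=1.033814:
  k1 = f(0.190000, 1.033814) = 1.541228
  k2 = f(0.380000, 1.326647) = 0.850006
  p ← 1.033814 + (0.19/2)·(1.541228 + 0.850006) = 1.260981
t=0.380000, p=1.260981:
  k1 = f(0.380000, 1.260981) = 1.019926
  k2 = f(0.570000, 1.454767) = 0.493652
  p ← 1.260981 + (0.19/2)·(1.019926 + 0.493652) = 1.404771
p(0.57) ≈ 1.4048

1.4048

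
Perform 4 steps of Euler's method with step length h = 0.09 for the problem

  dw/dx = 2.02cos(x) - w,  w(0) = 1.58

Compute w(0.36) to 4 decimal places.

Euler: w_{n+1} = w_n + h·f(x_n, w_n).
x=0.000000, w=1.580000: f=0.440000 → w ← 1.580000 + 0.09·0.440000 = 1.619600
x=0.090000, w=1.619600: f=0.392225 → w ← 1.619600 + 0.09·0.392225 = 1.654900
x=0.180000, w=1.654900: f=0.332464 → w ← 1.654900 + 0.09·0.332464 = 1.684822
x=0.270000, w=1.684822: f=0.261995 → w ← 1.684822 + 0.09·0.261995 = 1.708402
w(0.36) ≈ 1.7084

1.7084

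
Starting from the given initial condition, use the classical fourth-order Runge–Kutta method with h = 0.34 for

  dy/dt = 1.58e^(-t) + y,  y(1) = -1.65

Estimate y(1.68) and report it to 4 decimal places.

RK4: k1 = f(t_n, y_n); k2 = f(t_n + h/2, y_n + (h/2)·k1); k3 = f(t_n + h/2, y_n + (h/2)·k2); k4 = f(t_n + h, y_n + h·k3); y_{n+1} = y_n + (h/6)·(k1 + 2k2 + 2k3 + k4).
t=1.000000, y=-1.650000:
  k1 = f(1.000000, -1.650000) = -1.068750
  k2 = f(1.170000, -1.831688) = -1.341308
  k3 = f(1.170000, -1.878022) = -1.387643
  k4 = f(1.340000, -2.121798) = -1.708082
  y ← -1.650000 + (0.34/6)·(k1 + 2k2 + 2k3 + k4) = -2.116635
t=1.340000, y=-2.116635:
  k1 = f(1.340000, -2.116635) = -1.702919
  k2 = f(1.510000, -2.406131) = -2.057093
  k3 = f(1.510000, -2.466341) = -2.117303
  k4 = f(1.680000, -2.836518) = -2.542047
  y ← -2.116635 + (0.34/6)·(k1 + 2k2 + 2k3 + k4) = -2.830281
y(1.68) ≈ -2.8303

-2.8303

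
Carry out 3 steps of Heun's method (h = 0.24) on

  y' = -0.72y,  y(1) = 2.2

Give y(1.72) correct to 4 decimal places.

Heun: k1 = f(t_n, y_n); k2 = f(t_n + h, y_n + h·k1); y_{n+1} = y_n + (h/2)·(k1 + k2).
t=1.000000, y=2.200000:
  k1 = f(1.000000, 2.200000) = -1.584000
  k2 = f(1.240000, 1.819840) = -1.310285
  y ← 2.200000 + (0.24/2)·(-1.584000 + (-1.310285)) = 1.852686
t=1.240000, y=1.852686:
  k1 = f(1.240000, 1.852686) = -1.333934
  k2 = f(1.480000, 1.532542) = -1.103430
  y ← 1.852686 + (0.24/2)·(-1.333934 + (-1.103430)) = 1.560202
t=1.480000, y=1.560202:
  k1 = f(1.480000, 1.560202) = -1.123346
  k2 = f(1.720000, 1.290599) = -0.929231
  y ← 1.560202 + (0.24/2)·(-1.123346 + (-0.929231)) = 1.313893
y(1.72) ≈ 1.3139

1.3139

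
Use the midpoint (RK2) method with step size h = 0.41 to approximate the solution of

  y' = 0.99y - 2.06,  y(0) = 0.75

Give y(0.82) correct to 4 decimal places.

-0.8669

Midpoint: k1 = f(x_n, y_n); k2 = f(x_n + h/2, y_n + (h/2)·k1); y_{n+1} = y_n + h·k2.
x=0.000000, y=0.750000:
  k1 = f(0.000000, 0.750000) = -1.317500
  k2 = f(0.205000, 0.479913) = -1.584887
  y ← 0.750000 + 0.41·(-1.584887) = 0.100196
x=0.410000, y=0.100196:
  k1 = f(0.410000, 0.100196) = -1.960805
  k2 = f(0.615000, -0.301769) = -2.358751
  y ← 0.100196 + 0.41·(-2.358751) = -0.866891
y(0.82) ≈ -0.8669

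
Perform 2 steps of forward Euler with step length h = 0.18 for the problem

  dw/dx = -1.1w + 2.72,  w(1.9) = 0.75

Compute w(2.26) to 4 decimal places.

Euler: w_{n+1} = w_n + h·f(x_n, w_n).
x=1.900000, w=0.750000: f=1.895000 → w ← 0.750000 + 0.18·1.895000 = 1.091100
x=2.080000, w=1.091100: f=1.519790 → w ← 1.091100 + 0.18·1.519790 = 1.364662
w(2.26) ≈ 1.3647

1.3647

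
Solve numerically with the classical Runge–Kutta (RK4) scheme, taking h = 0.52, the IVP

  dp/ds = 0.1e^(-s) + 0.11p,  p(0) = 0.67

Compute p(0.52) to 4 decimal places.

0.7513

RK4: k1 = f(s_n, p_n); k2 = f(s_n + h/2, p_n + (h/2)·k1); k3 = f(s_n + h/2, p_n + (h/2)·k2); k4 = f(s_n + h, p_n + h·k3); p_{n+1} = p_n + (h/6)·(k1 + 2k2 + 2k3 + k4).
s=0.000000, p=0.670000:
  k1 = f(0.000000, 0.670000) = 0.173700
  k2 = f(0.260000, 0.715162) = 0.155773
  k3 = f(0.260000, 0.710501) = 0.155260
  k4 = f(0.520000, 0.750735) = 0.142033
  p ← 0.670000 + (0.52/6)·(k1 + 2k2 + 2k3 + k4) = 0.751276
p(0.52) ≈ 0.7513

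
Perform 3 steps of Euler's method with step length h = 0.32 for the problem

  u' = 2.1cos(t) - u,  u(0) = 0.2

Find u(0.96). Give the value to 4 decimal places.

Euler: u_{n+1} = u_n + h·f(t_n, u_n).
t=0.000000, u=0.200000: f=1.900000 → u ← 0.200000 + 0.32·1.900000 = 0.808000
t=0.320000, u=0.808000: f=1.185394 → u ← 0.808000 + 0.32·1.185394 = 1.187326
t=0.640000, u=1.187326: f=0.497075 → u ← 1.187326 + 0.32·0.497075 = 1.346390
u(0.96) ≈ 1.3464

1.3464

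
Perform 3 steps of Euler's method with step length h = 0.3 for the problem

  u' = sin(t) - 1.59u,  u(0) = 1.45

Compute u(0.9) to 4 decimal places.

Euler: u_{n+1} = u_n + h·f(t_n, u_n).
t=0.000000, u=1.450000: f=-2.305500 → u ← 1.450000 + 0.3·(-2.305500) = 0.758350
t=0.300000, u=0.758350: f=-0.910256 → u ← 0.758350 + 0.3·(-0.910256) = 0.485273
t=0.600000, u=0.485273: f=-0.206942 → u ← 0.485273 + 0.3·(-0.206942) = 0.423191
u(0.9) ≈ 0.4232

0.4232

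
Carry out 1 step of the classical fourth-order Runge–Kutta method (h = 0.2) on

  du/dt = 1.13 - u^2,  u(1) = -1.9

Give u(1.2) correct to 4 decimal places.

-2.6793

RK4: k1 = f(t_n, u_n); k2 = f(t_n + h/2, u_n + (h/2)·k1); k3 = f(t_n + h/2, u_n + (h/2)·k2); k4 = f(t_n + h, u_n + h·k3); u_{n+1} = u_n + (h/6)·(k1 + 2k2 + 2k3 + k4).
t=1.000000, u=-1.900000:
  k1 = f(1.000000, -1.900000) = -2.480000
  k2 = f(1.100000, -2.148000) = -3.483904
  k3 = f(1.100000, -2.248390) = -3.925259
  k4 = f(1.200000, -2.685052) = -6.079504
  u ← -1.900000 + (0.2/6)·(k1 + 2k2 + 2k3 + k4) = -2.679261
u(1.2) ≈ -2.6793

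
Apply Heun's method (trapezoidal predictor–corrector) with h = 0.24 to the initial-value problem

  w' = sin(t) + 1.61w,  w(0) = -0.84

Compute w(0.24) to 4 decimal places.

-1.1988

Heun: k1 = f(t_n, w_n); k2 = f(t_n + h, w_n + h·k1); w_{n+1} = w_n + (h/2)·(k1 + k2).
t=0.000000, w=-0.840000:
  k1 = f(0.000000, -0.840000) = -1.352400
  k2 = f(0.240000, -1.164576) = -1.637265
  w ← -0.840000 + (0.24/2)·(-1.352400 + (-1.637265)) = -1.198760
w(0.24) ≈ -1.1988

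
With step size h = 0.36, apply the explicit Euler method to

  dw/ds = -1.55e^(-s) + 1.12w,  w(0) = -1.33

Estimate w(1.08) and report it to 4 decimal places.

Euler: w_{n+1} = w_n + h·f(s_n, w_n).
s=0.000000, w=-1.330000: f=-3.039600 → w ← -1.330000 + 0.36·(-3.039600) = -2.424256
s=0.360000, w=-2.424256: f=-3.796565 → w ← -2.424256 + 0.36·(-3.796565) = -3.791019
s=0.720000, w=-3.791019: f=-5.000408 → w ← -3.791019 + 0.36·(-5.000408) = -5.591166
w(1.08) ≈ -5.5912

-5.5912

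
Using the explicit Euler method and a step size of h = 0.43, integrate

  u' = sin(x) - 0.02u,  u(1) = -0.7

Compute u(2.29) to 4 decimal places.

0.5078

Euler: u_{n+1} = u_n + h·f(x_n, u_n).
x=1.000000, u=-0.700000: f=0.855471 → u ← -0.700000 + 0.43·0.855471 = -0.332147
x=1.430000, u=-0.332147: f=0.996748 → u ← -0.332147 + 0.43·0.996748 = 0.096454
x=1.860000, u=0.096454: f=0.956542 → u ← 0.096454 + 0.43·0.956542 = 0.507767
u(2.29) ≈ 0.5078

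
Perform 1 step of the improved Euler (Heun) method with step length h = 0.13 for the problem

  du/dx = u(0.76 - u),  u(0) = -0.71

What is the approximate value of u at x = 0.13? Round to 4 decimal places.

-0.8661

Heun: k1 = f(x_n, u_n); k2 = f(x_n + h, u_n + h·k1); u_{n+1} = u_n + (h/2)·(k1 + k2).
x=0.000000, u=-0.710000:
  k1 = f(0.000000, -0.710000) = -1.043700
  k2 = f(0.130000, -0.845681) = -1.357894
  u ← -0.710000 + (0.13/2)·(-1.043700 + (-1.357894)) = -0.866104
u(0.13) ≈ -0.8661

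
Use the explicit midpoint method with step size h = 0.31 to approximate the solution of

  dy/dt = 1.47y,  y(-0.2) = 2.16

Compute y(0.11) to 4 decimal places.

3.3686

Midpoint: k1 = f(t_n, y_n); k2 = f(t_n + h/2, y_n + (h/2)·k1); y_{n+1} = y_n + h·k2.
t=-0.200000, y=2.160000:
  k1 = f(-0.200000, 2.160000) = 3.175200
  k2 = f(-0.045000, 2.652156) = 3.898669
  y ← 2.160000 + 0.31·3.898669 = 3.368587
y(0.11) ≈ 3.3686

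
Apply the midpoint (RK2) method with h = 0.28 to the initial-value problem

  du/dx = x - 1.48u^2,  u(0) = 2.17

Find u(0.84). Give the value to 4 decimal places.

Midpoint: k1 = f(x_n, u_n); k2 = f(x_n + h/2, u_n + (h/2)·k1); u_{n+1} = u_n + h·k2.
x=0.000000, u=2.170000:
  k1 = f(0.000000, 2.170000) = -6.969172
  k2 = f(0.140000, 1.194316) = -1.971058
  u ← 2.170000 + 0.28·(-1.971058) = 1.618104
x=0.280000, u=1.618104:
  k1 = f(0.280000, 1.618104) = -3.595025
  k2 = f(0.420000, 1.114800) = -1.419314
  u ← 1.618104 + 0.28·(-1.419314) = 1.220696
x=0.560000, u=1.220696:
  k1 = f(0.560000, 1.220696) = -1.645345
  k2 = f(0.700000, 0.990347) = -0.751566
  u ← 1.220696 + 0.28·(-0.751566) = 1.010257
u(0.84) ≈ 1.0103

1.0103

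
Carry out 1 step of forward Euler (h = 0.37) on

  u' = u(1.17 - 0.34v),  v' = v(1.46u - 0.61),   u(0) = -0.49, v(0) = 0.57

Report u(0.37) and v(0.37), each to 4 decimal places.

-0.6670, 0.2905

Euler on (u,v): u_{n+1} = u_n + h·u', v_{n+1} = v_n + h·v'.
0.000000: (-0.490000, 0.570000); f=(-0.478338, -0.755478) → (-0.666985, 0.290473)
(u(0.37), v(0.37)) ≈ (-0.6670, 0.2905)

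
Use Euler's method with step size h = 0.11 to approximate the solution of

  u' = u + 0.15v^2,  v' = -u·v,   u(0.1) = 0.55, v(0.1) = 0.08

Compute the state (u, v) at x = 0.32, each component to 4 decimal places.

Euler on (u,v): u_{n+1} = u_n + h·u', v_{n+1} = v_n + h·v'.
0.100000: (0.550000, 0.080000); f=(0.550960, -0.044000) → (0.610606, 0.075160)
0.210000: (0.610606, 0.075160); f=(0.611453, -0.045893) → (0.677865, 0.070112)
(u(0.32), v(0.32)) ≈ (0.6779, 0.0701)

0.6779, 0.0701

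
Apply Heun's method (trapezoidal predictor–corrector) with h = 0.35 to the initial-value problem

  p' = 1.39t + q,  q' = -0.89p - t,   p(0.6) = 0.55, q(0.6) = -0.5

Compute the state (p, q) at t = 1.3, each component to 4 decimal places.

Heun on (p,q): k1 = f(t_n, state_n); k2 = f(t_n + h, state_n + h·k1); state_{n+1} = state_n + (h/2)·(k1 + k2).
0.600000: (0.550000, -0.500000)
  k1 = (0.334000, -1.089500)
  predictor → (0.666900, -0.881325)
  k2 = (0.439175, -1.543541)
  → (0.685306, -0.960782)
0.950000: (0.685306, -0.960782)
  k1 = (0.359718, -1.559922)
  predictor → (0.811207, -1.506755)
  k2 = (0.300245, -2.021974)
  → (0.800799, -1.587614)
(p(1.3), q(1.3)) ≈ (0.8008, -1.5876)

0.8008, -1.5876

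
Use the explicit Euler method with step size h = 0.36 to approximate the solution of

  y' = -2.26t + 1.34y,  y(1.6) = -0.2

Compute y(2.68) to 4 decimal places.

-7.7636

Euler: y_{n+1} = y_n + h·f(t_n, y_n).
t=1.600000, y=-0.200000: f=-3.884000 → y ← -0.200000 + 0.36·(-3.884000) = -1.598240
t=1.960000, y=-1.598240: f=-6.571242 → y ← -1.598240 + 0.36·(-6.571242) = -3.963887
t=2.320000, y=-3.963887: f=-10.554809 → y ← -3.963887 + 0.36·(-10.554809) = -7.763618
y(2.68) ≈ -7.7636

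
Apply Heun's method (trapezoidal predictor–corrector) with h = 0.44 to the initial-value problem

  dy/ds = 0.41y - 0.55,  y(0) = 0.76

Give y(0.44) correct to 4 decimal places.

0.6456

Heun: k1 = f(s_n, y_n); k2 = f(s_n + h, y_n + h·k1); y_{n+1} = y_n + (h/2)·(k1 + k2).
s=0.000000, y=0.760000:
  k1 = f(0.000000, 0.760000) = -0.238400
  k2 = f(0.440000, 0.655104) = -0.281407
  y ← 0.760000 + (0.44/2)·(-0.238400 + (-0.281407)) = 0.645642
y(0.44) ≈ 0.6456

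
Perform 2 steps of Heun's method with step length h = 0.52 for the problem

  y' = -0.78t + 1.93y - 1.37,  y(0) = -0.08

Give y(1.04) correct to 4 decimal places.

Heun: k1 = f(t_n, y_n); k2 = f(t_n + h, y_n + h·k1); y_{n+1} = y_n + (h/2)·(k1 + k2).
t=0.000000, y=-0.080000:
  k1 = f(0.000000, -0.080000) = -1.524400
  k2 = f(0.520000, -0.872688) = -3.459888
  y ← -0.080000 + (0.52/2)·(-1.524400 + (-3.459888)) = -1.375915
t=0.520000, y=-1.375915:
  k1 = f(0.520000, -1.375915) = -4.431116
  k2 = f(1.040000, -3.680095) = -9.283783
  y ← -1.375915 + (0.52/2)·(-4.431116 + (-9.283783)) = -4.941789
y(1.04) ≈ -4.9418

-4.9418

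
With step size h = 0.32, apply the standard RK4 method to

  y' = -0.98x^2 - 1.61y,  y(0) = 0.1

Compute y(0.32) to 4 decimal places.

0.0503

RK4: k1 = f(x_n, y_n); k2 = f(x_n + h/2, y_n + (h/2)·k1); k3 = f(x_n + h/2, y_n + (h/2)·k2); k4 = f(x_n + h, y_n + h·k3); y_{n+1} = y_n + (h/6)·(k1 + 2k2 + 2k3 + k4).
x=0.000000, y=0.100000:
  k1 = f(0.000000, 0.100000) = -0.161000
  k2 = f(0.160000, 0.074240) = -0.144614
  k3 = f(0.160000, 0.076862) = -0.148835
  k4 = f(0.320000, 0.052373) = -0.184672
  y ← 0.100000 + (0.32/6)·(k1 + 2k2 + 2k3 + k4) = 0.050263
y(0.32) ≈ 0.0503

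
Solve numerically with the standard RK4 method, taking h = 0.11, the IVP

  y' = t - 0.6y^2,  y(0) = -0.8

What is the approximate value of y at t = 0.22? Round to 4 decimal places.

RK4: k1 = f(t_n, y_n); k2 = f(t_n + h/2, y_n + (h/2)·k1); k3 = f(t_n + h/2, y_n + (h/2)·k2); k4 = f(t_n + h, y_n + h·k3); y_{n+1} = y_n + (h/6)·(k1 + 2k2 + 2k3 + k4).
t=0.000000, y=-0.800000:
  k1 = f(0.000000, -0.800000) = -0.384000
  k2 = f(0.055000, -0.821120) = -0.349543
  k3 = f(0.055000, -0.819225) = -0.347678
  k4 = f(0.110000, -0.838245) = -0.311592
  y ← -0.800000 + (0.11/6)·(k1 + 2k2 + 2k3 + k4) = -0.838317
t=0.110000, y=-0.838317:
  k1 = f(0.110000, -0.838317) = -0.311666
  k2 = f(0.165000, -0.855459) = -0.274086
  k3 = f(0.165000, -0.853392) = -0.271967
  k4 = f(0.220000, -0.868234) = -0.232298
  y ← -0.838317 + (0.11/6)·(k1 + 2k2 + 2k3 + k4) = -0.868312
y(0.22) ≈ -0.8683

-0.8683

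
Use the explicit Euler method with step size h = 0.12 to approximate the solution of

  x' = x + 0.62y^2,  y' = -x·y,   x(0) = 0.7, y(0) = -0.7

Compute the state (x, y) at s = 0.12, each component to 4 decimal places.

0.8205, -0.6412

Euler on (x,y): x_{n+1} = x_n + h·x', y_{n+1} = y_n + h·y'.
0.000000: (0.700000, -0.700000); f=(1.003800, 0.490000) → (0.820456, -0.641200)
(x(0.12), y(0.12)) ≈ (0.8205, -0.6412)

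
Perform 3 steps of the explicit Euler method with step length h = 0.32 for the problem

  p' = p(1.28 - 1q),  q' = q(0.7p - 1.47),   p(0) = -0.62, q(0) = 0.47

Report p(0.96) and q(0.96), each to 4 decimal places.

Euler on (p,q): p_{n+1} = p_n + h·p', q_{n+1} = q_n + h·q'.
0.000000: (-0.620000, 0.470000); f=(-0.502200, -0.894880) → (-0.780704, 0.183638)
0.320000: (-0.780704, 0.183638); f=(-0.855934, -0.370306) → (-1.054603, 0.065141)
0.640000: (-1.054603, 0.065141); f=(-1.281194, -0.143845) → (-1.464585, 0.019110)
(p(0.96), q(0.96)) ≈ (-1.4646, 0.0191)

-1.4646, 0.0191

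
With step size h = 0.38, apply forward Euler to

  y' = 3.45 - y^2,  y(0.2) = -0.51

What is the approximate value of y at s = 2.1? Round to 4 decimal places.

Euler: y_{n+1} = y_n + h·f(s_n, y_n).
s=0.200000, y=-0.510000: f=3.189900 → y ← -0.510000 + 0.38·3.189900 = 0.702162
s=0.580000, y=0.702162: f=2.956969 → y ← 0.702162 + 0.38·2.956969 = 1.825810
s=0.960000, y=1.825810: f=0.116418 → y ← 1.825810 + 0.38·0.116418 = 1.870049
s=1.340000, y=1.870049: f=-0.047082 → y ← 1.870049 + 0.38·(-0.047082) = 1.852157
s=1.720000, y=1.852157: f=0.019513 → y ← 1.852157 + 0.38·0.019513 = 1.859572
y(2.1) ≈ 1.8596

1.8596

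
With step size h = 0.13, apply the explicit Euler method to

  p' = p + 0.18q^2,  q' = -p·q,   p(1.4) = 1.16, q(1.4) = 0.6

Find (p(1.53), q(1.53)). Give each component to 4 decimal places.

1.3192, 0.5095

Euler on (p,q): p_{n+1} = p_n + h·p', q_{n+1} = q_n + h·q'.
1.400000: (1.160000, 0.600000); f=(1.224800, -0.696000) → (1.319224, 0.509520)
(p(1.53), q(1.53)) ≈ (1.3192, 0.5095)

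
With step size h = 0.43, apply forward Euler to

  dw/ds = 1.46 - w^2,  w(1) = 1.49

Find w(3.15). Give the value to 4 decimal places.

1.2083

Euler: w_{n+1} = w_n + h·f(s_n, w_n).
s=1.000000, w=1.490000: f=-0.760100 → w ← 1.490000 + 0.43·(-0.760100) = 1.163157
s=1.430000, w=1.163157: f=0.107066 → w ← 1.163157 + 0.43·0.107066 = 1.209195
s=1.860000, w=1.209195: f=-0.002153 → w ← 1.209195 + 0.43·(-0.002153) = 1.208269
s=2.290000, w=1.208269: f=0.000085 → w ← 1.208269 + 0.43·0.000085 = 1.208306
s=2.720000, w=1.208306: f=-0.000003 → w ← 1.208306 + 0.43·(-0.000003) = 1.208305
w(3.15) ≈ 1.2083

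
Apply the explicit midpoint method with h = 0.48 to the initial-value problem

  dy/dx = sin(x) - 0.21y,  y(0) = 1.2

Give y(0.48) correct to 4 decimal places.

1.1992

Midpoint: k1 = f(x_n, y_n); k2 = f(x_n + h/2, y_n + (h/2)·k1); y_{n+1} = y_n + h·k2.
x=0.000000, y=1.200000:
  k1 = f(0.000000, 1.200000) = -0.252000
  k2 = f(0.240000, 1.139520) = -0.001597
  y ← 1.200000 + 0.48·(-0.001597) = 1.199234
y(0.48) ≈ 1.1992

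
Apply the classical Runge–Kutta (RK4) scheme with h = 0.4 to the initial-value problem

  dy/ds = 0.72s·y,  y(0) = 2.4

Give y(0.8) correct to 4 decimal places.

3.0218

RK4: k1 = f(s_n, y_n); k2 = f(s_n + h/2, y_n + (h/2)·k1); k3 = f(s_n + h/2, y_n + (h/2)·k2); k4 = f(s_n + h, y_n + h·k3); y_{n+1} = y_n + (h/6)·(k1 + 2k2 + 2k3 + k4).
s=0.000000, y=2.400000:
  k1 = f(0.000000, 2.400000) = 0.000000
  k2 = f(0.200000, 2.400000) = 0.345600
  k3 = f(0.200000, 2.469120) = 0.355553
  k4 = f(0.400000, 2.542221) = 0.732160
  y ← 2.400000 + (0.4/6)·(k1 + 2k2 + 2k3 + k4) = 2.542298
s=0.400000, y=2.542298:
  k1 = f(0.400000, 2.542298) = 0.732182
  k2 = f(0.600000, 2.688734) = 1.161533
  k3 = f(0.600000, 2.774604) = 1.198629
  k4 = f(0.800000, 3.021749) = 1.740528
  y ← 2.542298 + (0.4/6)·(k1 + 2k2 + 2k3 + k4) = 3.021833
y(0.8) ≈ 3.0218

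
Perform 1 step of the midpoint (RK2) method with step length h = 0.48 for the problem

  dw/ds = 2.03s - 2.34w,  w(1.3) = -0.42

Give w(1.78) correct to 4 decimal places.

Midpoint: k1 = f(s_n, w_n); k2 = f(s_n + h/2, w_n + (h/2)·k1); w_{n+1} = w_n + h·k2.
s=1.300000, w=-0.420000:
  k1 = f(1.300000, -0.420000) = 3.621800
  k2 = f(1.540000, 0.449232) = 2.074997
  w ← -0.420000 + 0.48·2.074997 = 0.575999
w(1.78) ≈ 0.5760

0.5760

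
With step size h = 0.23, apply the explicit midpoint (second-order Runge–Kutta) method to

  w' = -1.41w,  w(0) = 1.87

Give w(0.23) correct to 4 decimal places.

1.3619

Midpoint: k1 = f(t_n, w_n); k2 = f(t_n + h/2, w_n + (h/2)·k1); w_{n+1} = w_n + h·k2.
t=0.000000, w=1.870000:
  k1 = f(0.000000, 1.870000) = -2.636700
  k2 = f(0.115000, 1.566779) = -2.209159
  w ← 1.870000 + 0.23·(-2.209159) = 1.361893
w(0.23) ≈ 1.3619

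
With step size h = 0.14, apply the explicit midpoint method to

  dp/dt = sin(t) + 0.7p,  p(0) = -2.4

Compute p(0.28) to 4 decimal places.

Midpoint: k1 = f(t_n, p_n); k2 = f(t_n + h/2, p_n + (h/2)·k1); p_{n+1} = p_n + h·k2.
t=0.000000, p=-2.400000:
  k1 = f(0.000000, -2.400000) = -1.680000
  k2 = f(0.070000, -2.517600) = -1.692377
  p ← -2.400000 + 0.14·(-1.692377) = -2.636933
t=0.140000, p=-2.636933:
  k1 = f(0.140000, -2.636933) = -1.706310
  k2 = f(0.210000, -2.756374) = -1.721002
  p ← -2.636933 + 0.14·(-1.721002) = -2.877873
p(0.28) ≈ -2.8779

-2.8779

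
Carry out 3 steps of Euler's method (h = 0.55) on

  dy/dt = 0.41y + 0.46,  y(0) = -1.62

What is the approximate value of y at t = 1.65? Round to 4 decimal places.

Euler: y_{n+1} = y_n + h·f(t_n, y_n).
t=0.000000, y=-1.620000: f=-0.204200 → y ← -1.620000 + 0.55·(-0.204200) = -1.732310
t=0.550000, y=-1.732310: f=-0.250247 → y ← -1.732310 + 0.55·(-0.250247) = -1.869946
t=1.100000, y=-1.869946: f=-0.306678 → y ← -1.869946 + 0.55·(-0.306678) = -2.038619
y(1.65) ≈ -2.0386

-2.0386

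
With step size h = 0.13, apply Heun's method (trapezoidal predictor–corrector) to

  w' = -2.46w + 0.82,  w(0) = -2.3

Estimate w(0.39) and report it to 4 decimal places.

Heun: k1 = f(t_n, w_n); k2 = f(t_n + h, w_n + h·k1); w_{n+1} = w_n + (h/2)·(k1 + k2).
t=0.000000, w=-2.300000:
  k1 = f(0.000000, -2.300000) = 6.478000
  k2 = f(0.130000, -1.457860) = 4.406336
  w ← -2.300000 + (0.13/2)·(6.478000 + 4.406336) = -1.592518
t=0.130000, w=-1.592518:
  k1 = f(0.130000, -1.592518) = 4.737595
  k2 = f(0.260000, -0.976631) = 3.222512
  w ← -1.592518 + (0.13/2)·(4.737595 + 3.222512) = -1.075111
t=0.260000, w=-1.075111:
  k1 = f(0.260000, -1.075111) = 3.464774
  k2 = f(0.390000, -0.624691) = 2.356739
  w ← -1.075111 + (0.13/2)·(3.464774 + 2.356739) = -0.696713
w(0.39) ≈ -0.6967

-0.6967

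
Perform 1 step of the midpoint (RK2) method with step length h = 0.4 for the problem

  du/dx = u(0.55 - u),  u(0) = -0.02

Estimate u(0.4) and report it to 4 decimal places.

-0.0251

Midpoint: k1 = f(x_n, u_n); k2 = f(x_n + h/2, u_n + (h/2)·k1); u_{n+1} = u_n + h·k2.
x=0.000000, u=-0.020000:
  k1 = f(0.000000, -0.020000) = -0.011400
  k2 = f(0.200000, -0.022280) = -0.012750
  u ← -0.020000 + 0.4·(-0.012750) = -0.025100
u(0.4) ≈ -0.0251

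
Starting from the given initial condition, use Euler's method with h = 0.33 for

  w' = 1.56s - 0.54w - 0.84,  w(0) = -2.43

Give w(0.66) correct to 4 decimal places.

-1.9762

Euler: w_{n+1} = w_n + h·f(s_n, w_n).
s=0.000000, w=-2.430000: f=0.472200 → w ← -2.430000 + 0.33·0.472200 = -2.274174
s=0.330000, w=-2.274174: f=0.902854 → w ← -2.274174 + 0.33·0.902854 = -1.976232
w(0.66) ≈ -1.9762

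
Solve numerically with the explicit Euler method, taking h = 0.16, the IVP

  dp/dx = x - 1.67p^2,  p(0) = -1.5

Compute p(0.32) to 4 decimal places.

Euler: p_{n+1} = p_n + h·f(x_n, p_n).
x=0.000000, p=-1.500000: f=-3.757500 → p ← -1.500000 + 0.16·(-3.757500) = -2.101200
x=0.160000, p=-2.101200: f=-7.213119 → p ← -2.101200 + 0.16·(-7.213119) = -3.255299
p(0.32) ≈ -3.2553

-3.2553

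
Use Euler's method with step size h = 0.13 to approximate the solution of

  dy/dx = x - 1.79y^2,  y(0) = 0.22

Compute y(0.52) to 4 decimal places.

Euler: y_{n+1} = y_n + h·f(x_n, y_n).
x=0.000000, y=0.220000: f=-0.086636 → y ← 0.220000 + 0.13·(-0.086636) = 0.208737
x=0.130000, y=0.208737: f=0.052007 → y ← 0.208737 + 0.13·0.052007 = 0.215498
x=0.260000, y=0.215498: f=0.176873 → y ← 0.215498 + 0.13·0.176873 = 0.238492
x=0.390000, y=0.238492: f=0.288188 → y ← 0.238492 + 0.13·0.288188 = 0.275956
y(0.52) ≈ 0.2760

0.2760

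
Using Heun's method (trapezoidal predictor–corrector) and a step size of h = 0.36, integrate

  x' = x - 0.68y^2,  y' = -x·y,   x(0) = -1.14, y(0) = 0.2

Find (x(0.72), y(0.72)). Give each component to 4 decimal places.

-2.3865, 0.6217

Heun on (x,y): k1 = f(t_n, state_n); k2 = f(t_n + h, state_n + h·k1); state_{n+1} = state_n + (h/2)·(k1 + k2).
0.000000: (-1.140000, 0.200000)
  k1 = (-1.167200, 0.228000)
  predictor → (-1.560192, 0.282080)
  k2 = (-1.614299, 0.440099)
  → (-1.640670, 0.320258)
0.360000: (-1.640670, 0.320258)
  k1 = (-1.710414, 0.525437)
  predictor → (-2.256419, 0.509415)
  k2 = (-2.432882, 1.149454)
  → (-2.386463, 0.621738)
(x(0.72), y(0.72)) ≈ (-2.3865, 0.6217)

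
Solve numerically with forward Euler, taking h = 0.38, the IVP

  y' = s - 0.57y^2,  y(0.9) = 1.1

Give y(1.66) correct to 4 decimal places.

Euler: y_{n+1} = y_n + h·f(s_n, y_n).
s=0.900000, y=1.100000: f=0.210300 → y ← 1.100000 + 0.38·0.210300 = 1.179914
s=1.280000, y=1.179914: f=0.486448 → y ← 1.179914 + 0.38·0.486448 = 1.364764
y(1.66) ≈ 1.3648

1.3648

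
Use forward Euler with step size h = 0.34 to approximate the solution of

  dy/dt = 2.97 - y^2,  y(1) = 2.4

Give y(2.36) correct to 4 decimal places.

1.7240

Euler: y_{n+1} = y_n + h·f(t_n, y_n).
t=1.000000, y=2.400000: f=-2.790000 → y ← 2.400000 + 0.34·(-2.790000) = 1.451400
t=1.340000, y=1.451400: f=0.863438 → y ← 1.451400 + 0.34·0.863438 = 1.744969
t=1.680000, y=1.744969: f=-0.074917 → y ← 1.744969 + 0.34·(-0.074917) = 1.719497
t=2.020000, y=1.719497: f=0.013329 → y ← 1.719497 + 0.34·0.013329 = 1.724029
y(2.36) ≈ 1.7240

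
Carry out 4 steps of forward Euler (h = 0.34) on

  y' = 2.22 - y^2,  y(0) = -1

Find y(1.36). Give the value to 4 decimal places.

Euler: y_{n+1} = y_n + h·f(t_n, y_n).
t=0.000000, y=-1.000000: f=1.220000 → y ← -1.000000 + 0.34·1.220000 = -0.585200
t=0.340000, y=-0.585200: f=1.877541 → y ← -0.585200 + 0.34·1.877541 = 0.053164
t=0.680000, y=0.053164: f=2.217174 → y ← 0.053164 + 0.34·2.217174 = 0.807003
t=1.020000, y=0.807003: f=1.568746 → y ← 0.807003 + 0.34·1.568746 = 1.340377
y(1.36) ≈ 1.3404

1.3404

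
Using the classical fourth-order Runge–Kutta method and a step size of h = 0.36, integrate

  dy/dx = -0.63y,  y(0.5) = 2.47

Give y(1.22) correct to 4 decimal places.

RK4: k1 = f(x_n, y_n); k2 = f(x_n + h/2, y_n + (h/2)·k1); k3 = f(x_n + h/2, y_n + (h/2)·k2); k4 = f(x_n + h, y_n + h·k3); y_{n+1} = y_n + (h/6)·(k1 + 2k2 + 2k3 + k4).
x=0.500000, y=2.470000:
  k1 = f(0.500000, 2.470000) = -1.556100
  k2 = f(0.680000, 2.189902) = -1.379638
  k3 = f(0.680000, 2.221665) = -1.399649
  k4 = f(0.860000, 1.966126) = -1.238660
  y ← 2.470000 + (0.36/6)·(k1 + 2k2 + 2k3 + k4) = 1.968800
x=0.860000, y=1.968800:
  k1 = f(0.860000, 1.968800) = -1.240344
  k2 = f(1.040000, 1.745538) = -1.099689
  k3 = f(1.040000, 1.770856) = -1.115639
  k4 = f(1.220000, 1.567170) = -0.987317
  y ← 1.968800 + (0.36/6)·(k1 + 2k2 + 2k3 + k4) = 1.569301
y(1.22) ≈ 1.5693

1.5693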